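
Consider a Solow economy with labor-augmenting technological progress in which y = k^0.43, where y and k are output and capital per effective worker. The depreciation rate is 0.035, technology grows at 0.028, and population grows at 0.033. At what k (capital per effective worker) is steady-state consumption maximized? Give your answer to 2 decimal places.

Capital per effective worker breaks even when investment replaces (n + g + δ)·k; here n + g + δ = 0.096.
Maximizing c = f(k) − (n+g+δ)·k gives f'(k) = n+g+δ, i.e. 0.43·k^(0.43−1) = 0.096, so k_gold = (0.43/0.096)^(1/0.57) ≈ 13.8820.

k_gold ≈ 13.88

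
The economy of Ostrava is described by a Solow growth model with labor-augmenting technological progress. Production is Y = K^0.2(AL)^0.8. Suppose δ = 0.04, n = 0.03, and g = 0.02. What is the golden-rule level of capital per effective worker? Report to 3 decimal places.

Break-even investment rate: n + g + δ = 0.03 + 0.02 + 0.04 = 0.09.
Golden rule sets MPK = n+g+δ: 0.2·k^(0.2−1) = 0.09, so k_gold = (0.2/0.09)^(1/0.8) ≈ 2.7132.

k_gold ≈ 2.713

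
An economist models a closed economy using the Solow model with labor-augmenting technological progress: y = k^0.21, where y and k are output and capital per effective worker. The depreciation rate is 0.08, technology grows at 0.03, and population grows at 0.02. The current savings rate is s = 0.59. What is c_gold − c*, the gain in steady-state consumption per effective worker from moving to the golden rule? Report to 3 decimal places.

Break-even investment rate: n + g + δ = 0.02 + 0.03 + 0.08 = 0.13.
Current steady state (s = 0.59): k* = (0.59/0.13)^(1/0.79) ≈ 6.7847, y* = 6.7847^0.21 ≈ 1.4949, c* = (1−0.59)·1.4949 ≈ 0.6129.
Setting f'(k) = n+g+δ gives 0.21·k^(0.21−1) = 0.13, hence k_gold = (0.21/0.13)^(1/0.79) ≈ 1.8350.
y_gold = 1.8350^0.21 ≈ 1.1360, c_gold = y_gold − 0.13·k_gold ≈ 0.8974.
Gain: Δc = 0.8974 − 0.6129 ≈ 0.2845.

Δc ≈ 0.284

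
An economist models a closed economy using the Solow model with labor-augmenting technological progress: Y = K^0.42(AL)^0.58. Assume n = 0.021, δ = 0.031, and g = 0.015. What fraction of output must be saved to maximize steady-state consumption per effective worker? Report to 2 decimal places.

s_gold = 0.42

Break-even investment rate: n + g + δ = 0.021 + 0.015 + 0.031 = 0.067.
At the golden rule MPK = n+g+δ, and in any Cobb-Douglas steady state s = (n+g+δ)·k/y = MPK·k/y = capital's share 0.42.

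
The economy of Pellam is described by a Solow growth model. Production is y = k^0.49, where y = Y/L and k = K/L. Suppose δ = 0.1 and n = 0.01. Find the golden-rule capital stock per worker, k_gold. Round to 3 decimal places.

n + δ = 0.01 + 0.1 = 0.11.
Maximizing c = f(k) − (n+δ)·k gives f'(k) = n+δ, i.e. 0.49·k^(0.49−1) = 0.11, so k_gold = (0.49/0.11)^(1/0.51) ≈ 18.7139.

k_gold ≈ 18.714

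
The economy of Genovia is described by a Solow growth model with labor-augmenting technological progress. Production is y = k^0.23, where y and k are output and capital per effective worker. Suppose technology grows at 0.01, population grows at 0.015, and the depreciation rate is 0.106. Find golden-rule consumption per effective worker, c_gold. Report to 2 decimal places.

n + g + δ = 0.015 + 0.01 + 0.106 = 0.131.
At the golden rule the marginal product of capital equals n+g+δ: 0.23·k^(0.23−1) = 0.131. Solving, k_gold = (0.23/0.131)^(1/0.77) ≈ 2.0772.
y_gold = 2.0772^0.23 ≈ 1.1831.
c_gold = y_gold − (n+g+δ)·k_gold = 1.1831 − 0.131·2.0772 ≈ 0.9110.

c_gold ≈ 0.91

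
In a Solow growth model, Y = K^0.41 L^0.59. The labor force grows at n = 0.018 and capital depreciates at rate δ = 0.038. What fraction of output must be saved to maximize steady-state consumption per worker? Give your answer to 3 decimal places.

s_gold = 0.410

Break-even investment rate: n + δ = 0.018 + 0.038 = 0.056.
At the golden rule MPK = n+δ, and in any Cobb-Douglas steady state s = (n+δ)·k/y = MPK·k/y = capital's share 0.41.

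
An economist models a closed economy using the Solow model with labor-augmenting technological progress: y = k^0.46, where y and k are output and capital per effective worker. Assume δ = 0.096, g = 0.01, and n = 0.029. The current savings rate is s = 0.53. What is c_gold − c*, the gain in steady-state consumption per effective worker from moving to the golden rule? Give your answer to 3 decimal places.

Capital per effective worker breaks even when investment replaces (n + g + δ)·k; here n + g + δ = 0.135.
Current steady state (s = 0.53): k* = (0.53/0.135)^(1/0.54) ≈ 12.5861, y* = 12.5861^0.46 ≈ 3.2059, c* = (1−0.53)·3.2059 ≈ 1.5068.
Setting f'(k) = n+g+δ gives 0.46·k^(0.46−1) = 0.135, hence k_gold = (0.46/0.135)^(1/0.54) ≈ 9.6821.
y_gold = 9.6821^0.46 ≈ 2.8415, c_gold = y_gold − 0.135·k_gold ≈ 1.5344.
Gain: Δc = 1.5344 − 1.5068 ≈ 0.0276.

Δc ≈ 0.028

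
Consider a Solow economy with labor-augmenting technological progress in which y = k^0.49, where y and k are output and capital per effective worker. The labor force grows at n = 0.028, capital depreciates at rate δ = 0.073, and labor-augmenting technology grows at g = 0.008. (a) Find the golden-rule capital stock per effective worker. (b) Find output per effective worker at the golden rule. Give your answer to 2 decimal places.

n + g + δ = 0.028 + 0.008 + 0.073 = 0.109.
Maximizing c = f(k) − (n+g+δ)·k gives f'(k) = n+g+δ, i.e. 0.49·k^(0.49−1) = 0.109, so k_gold = (0.49/0.109)^(1/0.51) ≈ 19.0520.
y_gold = 19.0520^0.49 ≈ 4.2381.

(a) k_gold ≈ 19.05; (b) y_gold ≈ 4.24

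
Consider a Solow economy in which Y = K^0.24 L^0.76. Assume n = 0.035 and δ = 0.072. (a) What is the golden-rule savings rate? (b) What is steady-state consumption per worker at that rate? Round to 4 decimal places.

n + δ = 0.035 + 0.072 = 0.107.
For Cobb-Douglas, s_gold equals capital's share: s_gold = 0.24.
Golden rule sets MPK = n+δ: 0.24·k^(0.24−1) = 0.107, so k_gold = (0.24/0.107)^(1/0.76) ≈ 2.8948.
y_gold = 2.8948^0.24 ≈ 1.2906; c_gold = (1−0.24)·y_gold ≈ 0.9808.

(a) s_gold = 0.2400; (b) c_gold ≈ 0.9808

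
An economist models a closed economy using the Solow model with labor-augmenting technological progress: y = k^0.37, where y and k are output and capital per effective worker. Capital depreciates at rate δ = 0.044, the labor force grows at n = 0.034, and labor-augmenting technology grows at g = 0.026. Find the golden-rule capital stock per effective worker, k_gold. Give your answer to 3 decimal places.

The effective depreciation rate is n + g + δ = 0.034 + 0.026 + 0.044 = 0.104.
Setting f'(k) = n+g+δ gives 0.37·k^(0.37−1) = 0.104, hence k_gold = (0.37/0.104)^(1/0.63) ≈ 7.4967.

k_gold ≈ 7.497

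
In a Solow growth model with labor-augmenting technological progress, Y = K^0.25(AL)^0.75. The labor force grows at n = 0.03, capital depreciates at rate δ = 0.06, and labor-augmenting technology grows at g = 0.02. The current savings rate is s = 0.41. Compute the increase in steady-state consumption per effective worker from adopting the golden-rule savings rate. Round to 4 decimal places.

Δc ≈ 0.0713

n + g + δ = 0.03 + 0.02 + 0.06 = 0.11.
Current steady state (s = 0.41): k* = (0.41/0.11)^(1/0.75) ≈ 5.7790, y* = 5.7790^0.25 ≈ 1.5505, c* = (1−0.41)·1.5505 ≈ 0.9148.
Setting f'(k) = n+g+δ gives 0.25·k^(0.25−1) = 0.11, hence k_gold = (0.25/0.11)^(1/0.75) ≈ 2.9881.
y_gold = 2.9881^0.25 ≈ 1.3148, c_gold = y_gold − 0.11·k_gold ≈ 0.9861.
Gain: Δc = 0.9861 − 0.9148 ≈ 0.0713.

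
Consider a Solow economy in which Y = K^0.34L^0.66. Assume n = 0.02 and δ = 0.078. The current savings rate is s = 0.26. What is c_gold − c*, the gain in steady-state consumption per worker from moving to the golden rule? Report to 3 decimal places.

Δc ≈ 0.029

n + δ = 0.02 + 0.078 = 0.098.
Current steady state (s = 0.26): k* = (0.26/0.098)^(1/0.66) ≈ 4.3857, y* = 4.3857^0.34 ≈ 1.6531, c* = (1−0.26)·1.6531 ≈ 1.2233.
Golden rule sets MPK = n+δ: 0.34·k^(0.34−1) = 0.098, so k_gold = (0.34/0.098)^(1/0.66) ≈ 6.5851.
y_gold = 6.5851^0.34 ≈ 1.8981, c_gold = y_gold − 0.098·k_gold ≈ 1.2527.
Gain: Δc = 1.2527 − 1.2233 ≈ 0.0294.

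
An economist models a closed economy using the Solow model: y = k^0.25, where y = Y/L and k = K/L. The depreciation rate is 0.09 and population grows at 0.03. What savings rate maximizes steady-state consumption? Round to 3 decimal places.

n + δ = 0.03 + 0.09 = 0.12.
At the golden rule MPK = n+δ, and in any Cobb-Douglas steady state s = (n+δ)·k/y = MPK·k/y = capital's share 0.25.

s_gold = 0.250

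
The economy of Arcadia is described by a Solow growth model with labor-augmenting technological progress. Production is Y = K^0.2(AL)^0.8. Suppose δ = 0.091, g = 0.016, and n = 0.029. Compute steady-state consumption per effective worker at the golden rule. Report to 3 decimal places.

Break-even investment rate: n + g + δ = 0.029 + 0.016 + 0.091 = 0.136.
Setting f'(k) = n+g+δ gives 0.2·k^(0.2−1) = 0.136, hence k_gold = (0.2/0.136)^(1/0.8) ≈ 1.6194.
y_gold = 1.6194^0.2 ≈ 1.1012.
c_gold = y_gold − (n+g+δ)·k_gold = 1.1012 − 0.136·1.6194 ≈ 0.8810.

c_gold ≈ 0.881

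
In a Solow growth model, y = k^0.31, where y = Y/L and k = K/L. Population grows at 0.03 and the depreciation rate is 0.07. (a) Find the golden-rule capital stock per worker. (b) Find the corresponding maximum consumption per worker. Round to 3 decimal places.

(a) k_gold ≈ 5.154; (b) c_gold ≈ 1.147

n + δ = 0.03 + 0.07 = 0.1.
Maximizing c = f(k) − (n+δ)·k gives f'(k) = n+δ, i.e. 0.31·k^(0.31−1) = 0.1, so k_gold = (0.31/0.1)^(1/0.69) ≈ 5.1537.
y_gold = 5.1537^0.31 ≈ 1.6625; c_gold = y_gold − 0.1·k_gold ≈ 1.1471.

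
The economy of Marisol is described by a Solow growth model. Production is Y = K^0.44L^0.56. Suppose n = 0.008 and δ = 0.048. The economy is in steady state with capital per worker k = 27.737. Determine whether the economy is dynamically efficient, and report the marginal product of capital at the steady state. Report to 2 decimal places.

dynamically efficient; MPK ≈ 0.07

The effective depreciation rate is n + δ = 0.008 + 0.048 = 0.056.
MPK = 0.44·k^(0.44−1) = 0.44·27.737^(-0.56) ≈ 0.0684.
MPK > 0.056, so the economy is dynamically efficient (under-saving).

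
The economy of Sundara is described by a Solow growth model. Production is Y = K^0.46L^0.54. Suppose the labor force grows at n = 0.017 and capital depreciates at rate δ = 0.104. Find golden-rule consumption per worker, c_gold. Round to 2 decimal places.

c_gold ≈ 1.68

n + δ = 0.017 + 0.104 = 0.121.
At the golden rule the marginal product of capital equals n+δ: 0.46·k^(0.46−1) = 0.121. Solving, k_gold = (0.46/0.121)^(1/0.54) ≈ 11.8583.
y_gold = 11.8583^0.46 ≈ 3.1193.
c_gold = y_gold − (n+δ)·k_gold = 3.1193 − 0.121·11.8583 ≈ 1.6844.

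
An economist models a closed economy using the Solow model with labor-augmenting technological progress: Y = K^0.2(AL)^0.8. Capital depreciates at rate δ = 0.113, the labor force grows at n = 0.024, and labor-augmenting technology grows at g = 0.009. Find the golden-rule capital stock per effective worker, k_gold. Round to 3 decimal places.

k_gold ≈ 1.482

n + g + δ = 0.024 + 0.009 + 0.113 = 0.146.
At the golden rule the marginal product of capital equals n+g+δ: 0.2·k^(0.2−1) = 0.146. Solving, k_gold = (0.2/0.146)^(1/0.8) ≈ 1.4820.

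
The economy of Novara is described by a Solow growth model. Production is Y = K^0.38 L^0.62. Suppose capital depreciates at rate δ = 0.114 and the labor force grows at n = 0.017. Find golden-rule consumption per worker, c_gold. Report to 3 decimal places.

Capital per worker breaks even when investment replaces (n + δ)·k; here n + δ = 0.131.
Setting f'(k) = n+δ gives 0.38·k^(0.38−1) = 0.131, hence k_gold = (0.38/0.131)^(1/0.62) ≈ 5.5717.
y_gold = 5.5717^0.38 ≈ 1.9208.
c_gold = y_gold − (n+δ)·k_gold = 1.9208 − 0.131·5.5717 ≈ 1.1909.

c_gold ≈ 1.191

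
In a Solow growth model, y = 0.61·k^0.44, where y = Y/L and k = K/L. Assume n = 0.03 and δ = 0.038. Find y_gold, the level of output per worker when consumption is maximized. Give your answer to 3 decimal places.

y_gold ≈ 1.794

Break-even investment rate: n + δ = 0.03 + 0.038 = 0.068.
Maximizing c = f(k) − (n+δ)·k gives f'(k) = n+δ, i.e. 0.44·0.61·k^(0.44−1) = 0.068, so k_gold = (0.44·0.61/0.068)^(1/0.56) ≈ 11.6085.
Output: y_gold = 0.61·k_gold^0.44 = 0.61·11.6085^0.44 ≈ 1.7940.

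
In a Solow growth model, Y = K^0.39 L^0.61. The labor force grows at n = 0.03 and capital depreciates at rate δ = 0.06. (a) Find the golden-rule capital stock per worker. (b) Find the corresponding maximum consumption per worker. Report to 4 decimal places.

(a) k_gold ≈ 11.0655; (b) c_gold ≈ 1.5577

The effective depreciation rate is n + δ = 0.03 + 0.06 = 0.09.
At the golden rule the marginal product of capital equals n+δ: 0.39·k^(0.39−1) = 0.09. Solving, k_gold = (0.39/0.09)^(1/0.61) ≈ 11.0655.
y_gold = 11.0655^0.39 ≈ 2.5536; c_gold = y_gold − 0.09·k_gold ≈ 1.5577.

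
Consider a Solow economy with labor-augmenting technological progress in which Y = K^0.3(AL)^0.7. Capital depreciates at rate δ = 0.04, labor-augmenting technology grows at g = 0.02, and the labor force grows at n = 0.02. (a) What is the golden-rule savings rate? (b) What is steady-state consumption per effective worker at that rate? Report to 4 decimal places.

(a) s_gold = 0.3000; (b) c_gold ≈ 1.2334

Capital per effective worker breaks even when investment replaces (n + g + δ)·k; here n + g + δ = 0.08.
For Cobb-Douglas, s_gold equals capital's share: s_gold = 0.3.
Setting f'(k) = n+g+δ gives 0.3·k^(0.3−1) = 0.08, hence k_gold = (0.3/0.08)^(1/0.7) ≈ 6.6076.
y_gold = 6.6076^0.3 ≈ 1.7620; c_gold = (1−0.3)·y_gold ≈ 1.2334.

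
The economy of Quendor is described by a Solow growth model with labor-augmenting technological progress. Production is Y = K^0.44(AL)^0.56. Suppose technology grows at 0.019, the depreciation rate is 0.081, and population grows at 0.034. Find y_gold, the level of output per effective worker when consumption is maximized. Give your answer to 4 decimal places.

y_gold ≈ 2.5451

The effective depreciation rate is n + g + δ = 0.034 + 0.019 + 0.081 = 0.134.
Setting f'(k) = n+g+δ gives 0.44·k^(0.44−1) = 0.134, hence k_gold = (0.44/0.134)^(1/0.56) ≈ 8.3570.
Output: y_gold = k_gold^0.44 = 8.3570^0.44 ≈ 2.5451.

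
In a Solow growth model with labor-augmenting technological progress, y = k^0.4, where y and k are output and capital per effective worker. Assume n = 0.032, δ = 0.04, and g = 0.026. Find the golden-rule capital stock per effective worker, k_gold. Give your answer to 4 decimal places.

Break-even investment rate: n + g + δ = 0.032 + 0.026 + 0.04 = 0.098.
Setting f'(k) = n+g+δ gives 0.4·k^(0.4−1) = 0.098, hence k_gold = (0.4/0.098)^(1/0.6) ≈ 10.4245.

k_gold ≈ 10.4245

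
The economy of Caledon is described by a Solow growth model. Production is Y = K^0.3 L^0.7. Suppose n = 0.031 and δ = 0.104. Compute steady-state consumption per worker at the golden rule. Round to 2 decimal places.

Capital per worker breaks even when investment replaces (n + δ)·k; here n + δ = 0.135.
Maximizing c = f(k) − (n+δ)·k gives f'(k) = n+δ, i.e. 0.3·k^(0.3−1) = 0.135, so k_gold = (0.3/0.135)^(1/0.7) ≈ 3.1290.
y_gold = 3.1290^0.3 ≈ 1.4081.
c_gold = y_gold − (n+δ)·k_gold = 1.4081 − 0.135·3.1290 ≈ 0.9856.

c_gold ≈ 0.99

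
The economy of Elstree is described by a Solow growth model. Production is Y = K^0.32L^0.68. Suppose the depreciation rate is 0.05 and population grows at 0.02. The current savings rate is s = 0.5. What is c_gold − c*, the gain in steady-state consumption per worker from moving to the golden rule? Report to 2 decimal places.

n + δ = 0.02 + 0.05 = 0.07.
Current steady state (s = 0.5): k* = (0.5/0.07)^(1/0.68) ≈ 18.0175, y* = 18.0175^0.32 ≈ 2.5224, c* = (1−0.5)·2.5224 ≈ 1.2612.
Maximizing c = f(k) − (n+δ)·k gives f'(k) = n+δ, i.e. 0.32·k^(0.32−1) = 0.07, so k_gold = (0.32/0.07)^(1/0.68) ≈ 9.3468.
y_gold = 9.3468^0.32 ≈ 2.0446, c_gold = y_gold − 0.07·k_gold ≈ 1.3903.
Gain: Δc = 1.3903 − 1.2612 ≈ 0.1291.

Δc ≈ 0.13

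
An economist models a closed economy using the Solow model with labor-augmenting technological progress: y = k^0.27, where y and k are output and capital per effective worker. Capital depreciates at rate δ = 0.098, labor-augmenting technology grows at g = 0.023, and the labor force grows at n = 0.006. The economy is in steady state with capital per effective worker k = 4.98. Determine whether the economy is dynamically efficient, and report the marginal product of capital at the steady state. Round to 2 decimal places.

dynamically inefficient; MPK ≈ 0.08

The effective depreciation rate is n + g + δ = 0.006 + 0.023 + 0.098 = 0.127.
MPK = 0.27·k^(0.27−1) = 0.27·4.98^(-0.73) ≈ 0.0836.
MPK < 0.127, so the economy is dynamically inefficient (over-saving).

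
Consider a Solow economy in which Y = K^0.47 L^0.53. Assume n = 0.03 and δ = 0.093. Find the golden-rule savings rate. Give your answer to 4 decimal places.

n + δ = 0.03 + 0.093 = 0.123.
At the golden rule MPK = n+δ, and in any Cobb-Douglas steady state s = (n+δ)·k/y = MPK·k/y = capital's share 0.47.

s_gold = 0.4700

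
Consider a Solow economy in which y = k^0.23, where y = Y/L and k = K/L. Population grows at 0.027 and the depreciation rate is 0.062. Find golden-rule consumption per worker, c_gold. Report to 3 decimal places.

c_gold ≈ 1.022

Capital per worker breaks even when investment replaces (n + δ)·k; here n + δ = 0.089.
At the golden rule the marginal product of capital equals n+δ: 0.23·k^(0.23−1) = 0.089. Solving, k_gold = (0.23/0.089)^(1/0.77) ≈ 3.4317.
y_gold = 3.4317^0.23 ≈ 1.3279.
c_gold = y_gold − (n+δ)·k_gold = 1.3279 − 0.089·3.4317 ≈ 1.0225.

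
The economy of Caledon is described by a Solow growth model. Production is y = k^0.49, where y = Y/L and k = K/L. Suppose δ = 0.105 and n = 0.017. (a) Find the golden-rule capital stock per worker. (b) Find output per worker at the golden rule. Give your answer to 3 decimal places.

Break-even investment rate: n + δ = 0.017 + 0.105 = 0.122.
Golden rule sets MPK = n+δ: 0.49·k^(0.49−1) = 0.122, so k_gold = (0.49/0.122)^(1/0.51) ≈ 15.2754.
y_gold = 15.2754^0.49 ≈ 3.8033.

(a) k_gold ≈ 15.275; (b) y_gold ≈ 3.803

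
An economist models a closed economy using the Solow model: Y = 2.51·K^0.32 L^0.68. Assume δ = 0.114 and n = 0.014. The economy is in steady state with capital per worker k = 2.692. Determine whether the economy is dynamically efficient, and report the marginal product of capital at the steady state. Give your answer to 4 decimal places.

Break-even investment rate: n + δ = 0.014 + 0.114 = 0.128.
MPK = 0.32·2.51·k^(0.32−1) = 0.32·2.51·2.692^(-0.68) ≈ 0.4096.
MPK > 0.128, so the economy is dynamically efficient (under-saving).

dynamically efficient; MPK ≈ 0.4096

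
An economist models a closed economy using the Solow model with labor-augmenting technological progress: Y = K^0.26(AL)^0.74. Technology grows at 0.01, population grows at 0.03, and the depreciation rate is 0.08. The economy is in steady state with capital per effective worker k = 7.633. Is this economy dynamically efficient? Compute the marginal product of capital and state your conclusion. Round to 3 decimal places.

dynamically inefficient; MPK ≈ 0.058

Capital per effective worker breaks even when investment replaces (n + g + δ)·k; here n + g + δ = 0.12.
MPK = 0.26·k^(0.26−1) = 0.26·7.633^(-0.74) ≈ 0.0578.
MPK < 0.12, so the economy is dynamically inefficient (over-saving).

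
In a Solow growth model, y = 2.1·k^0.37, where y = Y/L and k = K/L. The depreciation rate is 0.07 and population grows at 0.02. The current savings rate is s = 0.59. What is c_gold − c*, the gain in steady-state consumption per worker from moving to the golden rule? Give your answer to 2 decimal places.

Capital per worker breaks even when investment replaces (n + δ)·k; here n + δ = 0.09.
Current steady state (s = 0.59): k* = (0.59·2.1/0.09)^(1/0.63) ≈ 64.2192, y* = 2.1·64.2192^0.37 ≈ 9.7961, c* = (1−0.59)·9.7961 ≈ 4.0164.
Setting f'(k) = n+δ gives 0.37·2.1·k^(0.37−1) = 0.09, hence k_gold = (0.37·2.1/0.09)^(1/0.63) ≈ 30.6195.
y_gold = 2.1·30.6195^0.37 ≈ 7.4480, c_gold = y_gold − 0.09·k_gold ≈ 4.6922.
Gain: Δc = 4.6922 − 4.0164 ≈ 0.6758.

Δc ≈ 0.68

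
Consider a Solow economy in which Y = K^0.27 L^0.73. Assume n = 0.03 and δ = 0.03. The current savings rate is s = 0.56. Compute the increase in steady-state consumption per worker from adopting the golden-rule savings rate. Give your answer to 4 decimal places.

Capital per worker breaks even when investment replaces (n + δ)·k; here n + δ = 0.06.
Current steady state (s = 0.56): k* = (0.56/0.06)^(1/0.73) ≈ 21.3215, y* = 21.3215^0.27 ≈ 2.2844, c* = (1−0.56)·2.2844 ≈ 1.0052.
Maximizing c = f(k) − (n+δ)·k gives f'(k) = n+δ, i.e. 0.27·k^(0.27−1) = 0.06, so k_gold = (0.27/0.06)^(1/0.73) ≈ 7.8490.
y_gold = 7.8490^0.27 ≈ 1.7442, c_gold = y_gold − 0.06·k_gold ≈ 1.2733.
Gain: Δc = 1.2733 − 1.0052 ≈ 0.2681.

Δc ≈ 0.2681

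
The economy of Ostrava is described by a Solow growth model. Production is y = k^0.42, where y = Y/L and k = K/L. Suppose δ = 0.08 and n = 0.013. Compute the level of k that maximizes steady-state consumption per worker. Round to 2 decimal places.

k_gold ≈ 13.46

Break-even investment rate: n + δ = 0.013 + 0.08 = 0.093.
Maximizing c = f(k) − (n+δ)·k gives f'(k) = n+δ, i.e. 0.42·k^(0.42−1) = 0.093, so k_gold = (0.42/0.093)^(1/0.58) ≈ 13.4557.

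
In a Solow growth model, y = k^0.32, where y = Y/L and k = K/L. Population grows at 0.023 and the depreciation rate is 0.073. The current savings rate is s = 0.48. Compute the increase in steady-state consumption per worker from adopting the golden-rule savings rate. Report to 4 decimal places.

Break-even investment rate: n + δ = 0.023 + 0.073 = 0.096.
Current steady state (s = 0.48): k* = (0.48/0.096)^(1/0.68) ≈ 10.6634, y* = 10.6634^0.32 ≈ 2.1327, c* = (1−0.48)·2.1327 ≈ 1.1090.
At the golden rule the marginal product of capital equals n+δ: 0.32·k^(0.32−1) = 0.096. Solving, k_gold = (0.32/0.096)^(1/0.68) ≈ 5.8741.
y_gold = 5.8741^0.32 ≈ 1.7622, c_gold = y_gold − 0.096·k_gold ≈ 1.1983.
Gain: Δc = 1.1983 − 1.1090 ≈ 0.0893.

Δc ≈ 0.0893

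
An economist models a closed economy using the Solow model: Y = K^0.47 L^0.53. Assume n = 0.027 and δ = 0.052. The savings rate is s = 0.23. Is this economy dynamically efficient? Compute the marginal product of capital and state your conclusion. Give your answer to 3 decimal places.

dynamically efficient; MPK ≈ 0.161

Break-even investment rate: n + δ = 0.027 + 0.052 = 0.079.
Steady-state k*: s·k^0.47 = 0.079·k gives k* = (0.23/0.079)^(1/0.53) ≈ 7.5104.
MPK = 0.47·7.5104^(-0.53) ≈ 0.1614.
MPK > n+δ = 0.079, so the economy is dynamically efficient (under-saving).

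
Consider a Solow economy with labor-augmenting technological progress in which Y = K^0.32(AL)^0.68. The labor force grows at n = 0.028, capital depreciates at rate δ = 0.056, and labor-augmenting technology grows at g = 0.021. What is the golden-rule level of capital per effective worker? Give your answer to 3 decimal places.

n + g + δ = 0.028 + 0.021 + 0.056 = 0.105.
Maximizing c = f(k) − (n+g+δ)·k gives f'(k) = n+g+δ, i.e. 0.32·k^(0.32−1) = 0.105, so k_gold = (0.32/0.105)^(1/0.68) ≈ 5.1488.

k_gold ≈ 5.149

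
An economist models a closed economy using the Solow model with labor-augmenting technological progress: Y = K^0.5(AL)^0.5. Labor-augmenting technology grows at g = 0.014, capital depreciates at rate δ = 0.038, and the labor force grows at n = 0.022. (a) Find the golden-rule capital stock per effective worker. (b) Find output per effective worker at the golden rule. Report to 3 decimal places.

(a) k_gold ≈ 45.654; (b) y_gold ≈ 6.757

Break-even investment rate: n + g + δ = 0.022 + 0.014 + 0.038 = 0.074.
Setting f'(k) = n+g+δ gives 0.5·k^(0.5−1) = 0.074, hence k_gold = (0.5/0.074)^(1/0.5) ≈ 45.6538.
y_gold = 45.6538^0.5 ≈ 6.7568.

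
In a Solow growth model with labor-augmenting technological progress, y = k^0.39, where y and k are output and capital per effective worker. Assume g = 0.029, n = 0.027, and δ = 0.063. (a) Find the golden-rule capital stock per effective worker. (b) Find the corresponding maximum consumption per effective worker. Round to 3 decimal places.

(a) k_gold ≈ 7.000; (b) c_gold ≈ 1.303

The effective depreciation rate is n + g + δ = 0.027 + 0.029 + 0.063 = 0.119.
Setting f'(k) = n+g+δ gives 0.39·k^(0.39−1) = 0.119, hence k_gold = (0.39/0.119)^(1/0.61) ≈ 7.0002.
y_gold = 7.0002^0.39 ≈ 2.1360; c_gold = y_gold − 0.119·k_gold ≈ 1.3029.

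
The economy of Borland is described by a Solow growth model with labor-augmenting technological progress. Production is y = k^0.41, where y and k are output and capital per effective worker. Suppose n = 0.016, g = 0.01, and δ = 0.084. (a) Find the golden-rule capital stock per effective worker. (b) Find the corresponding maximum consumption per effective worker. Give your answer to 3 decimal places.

Capital per effective worker breaks even when investment replaces (n + g + δ)·k; here n + g + δ = 0.11.
Golden rule sets MPK = n+g+δ: 0.41·k^(0.41−1) = 0.11, so k_gold = (0.41/0.11)^(1/0.59) ≈ 9.2995.
y_gold = 9.2995^0.41 ≈ 2.4950; c_gold = y_gold − 0.11·k_gold ≈ 1.4720.

(a) k_gold ≈ 9.300; (b) c_gold ≈ 1.472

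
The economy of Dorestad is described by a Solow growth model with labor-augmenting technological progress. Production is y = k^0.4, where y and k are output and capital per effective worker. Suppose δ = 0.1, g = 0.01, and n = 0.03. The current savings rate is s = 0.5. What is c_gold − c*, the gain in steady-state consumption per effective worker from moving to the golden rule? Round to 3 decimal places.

Δc ≈ 0.040

n + g + δ = 0.03 + 0.01 + 0.1 = 0.14.
Current steady state (s = 0.5): k* = (0.5/0.14)^(1/0.6) ≈ 8.3446, y* = 8.3446^0.4 ≈ 2.3365, c* = (1−0.5)·2.3365 ≈ 1.1682.
Golden rule sets MPK = n+g+δ: 0.4·k^(0.4−1) = 0.14, so k_gold = (0.4/0.14)^(1/0.6) ≈ 5.7529.
y_gold = 5.7529^0.4 ≈ 2.0135, c_gold = y_gold − 0.14·k_gold ≈ 1.2081.
Gain: Δc = 1.2081 − 1.1682 ≈ 0.0399.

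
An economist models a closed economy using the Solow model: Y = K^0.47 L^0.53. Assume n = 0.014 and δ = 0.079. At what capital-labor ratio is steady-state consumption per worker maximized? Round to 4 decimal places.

k_gold ≈ 21.2606

Break-even investment rate: n + δ = 0.014 + 0.079 = 0.093.
Golden rule sets MPK = n+δ: 0.47·k^(0.47−1) = 0.093, so k_gold = (0.47/0.093)^(1/0.53) ≈ 21.2606.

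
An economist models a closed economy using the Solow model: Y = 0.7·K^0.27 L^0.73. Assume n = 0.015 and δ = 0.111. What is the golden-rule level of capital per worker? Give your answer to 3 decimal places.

k_gold ≈ 1.743

n + δ = 0.015 + 0.111 = 0.126.
Golden rule sets MPK = n+δ: 0.27·0.7·k^(0.27−1) = 0.126, so k_gold = (0.27·0.7/0.126)^(1/0.73) ≈ 1.7427.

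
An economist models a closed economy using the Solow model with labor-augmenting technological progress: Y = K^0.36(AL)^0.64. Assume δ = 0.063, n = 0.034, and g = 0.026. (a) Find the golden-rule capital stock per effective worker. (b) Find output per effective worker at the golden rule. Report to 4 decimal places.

(a) k_gold ≈ 5.3548; (b) y_gold ≈ 1.8296

n + g + δ = 0.034 + 0.026 + 0.063 = 0.123.
Maximizing c = f(k) − (n+g+δ)·k gives f'(k) = n+g+δ, i.e. 0.36·k^(0.36−1) = 0.123, so k_gold = (0.36/0.123)^(1/0.64) ≈ 5.3548.
y_gold = 5.3548^0.36 ≈ 1.8296.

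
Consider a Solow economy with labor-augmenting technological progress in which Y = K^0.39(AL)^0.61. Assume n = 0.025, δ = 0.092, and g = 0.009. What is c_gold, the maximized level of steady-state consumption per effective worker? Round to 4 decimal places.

The effective depreciation rate is n + g + δ = 0.025 + 0.009 + 0.092 = 0.126.
Setting f'(k) = n+g+δ gives 0.39·k^(0.39−1) = 0.126, hence k_gold = (0.39/0.126)^(1/0.61) ≈ 6.3741.
y_gold = 6.3741^0.39 ≈ 2.0593.
c_gold = y_gold − (n+g+δ)·k_gold = 2.0593 − 0.126·6.3741 ≈ 1.2562.

c_gold ≈ 1.2562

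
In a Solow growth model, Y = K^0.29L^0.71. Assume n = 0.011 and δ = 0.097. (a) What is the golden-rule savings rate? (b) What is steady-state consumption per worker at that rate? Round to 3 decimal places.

(a) s_gold = 0.290; (b) c_gold ≈ 1.063

Capital per worker breaks even when investment replaces (n + δ)·k; here n + δ = 0.108.
For Cobb-Douglas, s_gold equals capital's share: s_gold = 0.29.
Golden rule sets MPK = n+δ: 0.29·k^(0.29−1) = 0.108, so k_gold = (0.29/0.108)^(1/0.71) ≈ 4.0197.
y_gold = 4.0197^0.29 ≈ 1.4970; c_gold = (1−0.29)·y_gold ≈ 1.0629.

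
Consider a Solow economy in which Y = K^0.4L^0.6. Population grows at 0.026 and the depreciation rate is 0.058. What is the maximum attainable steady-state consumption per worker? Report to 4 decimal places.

Capital per worker breaks even when investment replaces (n + δ)·k; here n + δ = 0.084.
At the golden rule the marginal product of capital equals n+δ: 0.4·k^(0.4−1) = 0.084. Solving, k_gold = (0.4/0.084)^(1/0.6) ≈ 13.4783.
y_gold = 13.4783^0.4 ≈ 2.8304.
c_gold = y_gold − (n+δ)·k_gold = 2.8304 − 0.084·13.4783 ≈ 1.6983.

c_gold ≈ 1.6983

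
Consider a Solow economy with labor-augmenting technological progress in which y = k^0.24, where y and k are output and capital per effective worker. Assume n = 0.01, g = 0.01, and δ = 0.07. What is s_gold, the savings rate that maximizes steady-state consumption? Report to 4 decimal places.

s_gold = 0.2400

n + g + δ = 0.01 + 0.01 + 0.07 = 0.09.
At the golden rule MPK = n+g+δ, and in any Cobb-Douglas steady state s = (n+g+δ)·k/y = MPK·k/y = capital's share 0.24.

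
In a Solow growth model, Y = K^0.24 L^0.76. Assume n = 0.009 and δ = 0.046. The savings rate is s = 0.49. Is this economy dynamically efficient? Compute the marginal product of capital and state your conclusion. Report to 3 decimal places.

Capital per worker breaks even when investment replaces (n + δ)·k; here n + δ = 0.055.
Steady-state k*: s·k^0.24 = 0.055·k gives k* = (0.49/0.055)^(1/0.76) ≈ 17.7738.
MPK = 0.24·17.7738^(-0.76) ≈ 0.0269.
MPK < n+δ = 0.055, so the economy is dynamically inefficient (over-saving).

dynamically inefficient; MPK ≈ 0.027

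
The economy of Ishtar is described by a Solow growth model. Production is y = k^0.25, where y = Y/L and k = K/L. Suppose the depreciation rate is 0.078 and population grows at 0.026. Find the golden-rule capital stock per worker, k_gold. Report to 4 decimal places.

k_gold ≈ 3.2201

Capital per worker breaks even when investment replaces (n + δ)·k; here n + δ = 0.104.
Golden rule sets MPK = n+δ: 0.25·k^(0.25−1) = 0.104, so k_gold = (0.25/0.104)^(1/0.75) ≈ 3.2201.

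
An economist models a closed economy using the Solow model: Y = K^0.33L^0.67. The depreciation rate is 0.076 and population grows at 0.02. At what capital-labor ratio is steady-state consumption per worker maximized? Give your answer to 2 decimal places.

Break-even investment rate: n + δ = 0.02 + 0.076 = 0.096.
Maximizing c = f(k) − (n+δ)·k gives f'(k) = n+δ, i.e. 0.33·k^(0.33−1) = 0.096, so k_gold = (0.33/0.096)^(1/0.67) ≈ 6.3148.

k_gold ≈ 6.31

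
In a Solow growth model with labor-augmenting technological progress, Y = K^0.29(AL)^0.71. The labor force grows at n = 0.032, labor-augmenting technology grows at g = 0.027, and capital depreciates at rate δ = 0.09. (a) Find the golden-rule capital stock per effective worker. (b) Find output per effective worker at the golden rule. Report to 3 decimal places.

The effective depreciation rate is n + g + δ = 0.032 + 0.027 + 0.09 = 0.149.
Setting f'(k) = n+g+δ gives 0.29·k^(0.29−1) = 0.149, hence k_gold = (0.29/0.149)^(1/0.71) ≈ 2.5547.
y_gold = 2.5547^0.29 ≈ 1.3126.

(a) k_gold ≈ 2.555; (b) y_gold ≈ 1.313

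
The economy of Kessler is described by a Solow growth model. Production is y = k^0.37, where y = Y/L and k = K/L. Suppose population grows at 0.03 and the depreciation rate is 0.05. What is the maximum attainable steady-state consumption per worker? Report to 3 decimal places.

c_gold ≈ 1.549

n + δ = 0.03 + 0.05 = 0.08.
Setting f'(k) = n+δ gives 0.37·k^(0.37−1) = 0.08, hence k_gold = (0.37/0.08)^(1/0.63) ≈ 11.3693.
y_gold = 11.3693^0.37 ≈ 2.4582.
c_gold = y_gold − (n+δ)·k_gold = 2.4582 − 0.08·11.3693 ≈ 1.5487.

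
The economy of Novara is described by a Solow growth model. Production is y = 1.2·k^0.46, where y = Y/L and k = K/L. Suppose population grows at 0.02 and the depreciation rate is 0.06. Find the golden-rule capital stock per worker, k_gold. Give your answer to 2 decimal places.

Capital per worker breaks even when investment replaces (n + δ)·k; here n + δ = 0.08.
Golden rule sets MPK = n+δ: 0.46·1.2·k^(0.46−1) = 0.08, so k_gold = (0.46·1.2/0.08)^(1/0.54) ≈ 35.7622.

k_gold ≈ 35.76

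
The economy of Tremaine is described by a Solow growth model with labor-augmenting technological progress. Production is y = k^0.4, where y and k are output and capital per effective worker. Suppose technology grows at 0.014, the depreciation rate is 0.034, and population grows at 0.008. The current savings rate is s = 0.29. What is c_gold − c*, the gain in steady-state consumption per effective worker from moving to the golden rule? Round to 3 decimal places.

n + g + δ = 0.008 + 0.014 + 0.034 = 0.056.
Current steady state (s = 0.29): k* = (0.29/0.056)^(1/0.6) ≈ 15.5007, y* = 15.5007^0.4 ≈ 2.9932, c* = (1−0.29)·2.9932 ≈ 2.1252.
Maximizing c = f(k) − (n+g+δ)·k gives f'(k) = n+g+δ, i.e. 0.4·k^(0.4−1) = 0.056, so k_gold = (0.4/0.056)^(1/0.6) ≈ 26.4923.
y_gold = 26.4923^0.4 ≈ 3.7089, c_gold = y_gold − 0.056·k_gold ≈ 2.2254.
Gain: Δc = 2.2254 − 2.1252 ≈ 0.1002.

Δc ≈ 0.100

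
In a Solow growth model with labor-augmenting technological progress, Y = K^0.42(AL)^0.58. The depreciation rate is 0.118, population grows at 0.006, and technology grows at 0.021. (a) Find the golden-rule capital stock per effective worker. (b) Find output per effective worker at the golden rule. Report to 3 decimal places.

(a) k_gold ≈ 6.257; (b) y_gold ≈ 2.160

Break-even investment rate: n + g + δ = 0.006 + 0.021 + 0.118 = 0.145.
Maximizing c = f(k) − (n+g+δ)·k gives f'(k) = n+g+δ, i.e. 0.42·k^(0.42−1) = 0.145, so k_gold = (0.42/0.145)^(1/0.58) ≈ 6.2567.
y_gold = 6.2567^0.42 ≈ 2.1601.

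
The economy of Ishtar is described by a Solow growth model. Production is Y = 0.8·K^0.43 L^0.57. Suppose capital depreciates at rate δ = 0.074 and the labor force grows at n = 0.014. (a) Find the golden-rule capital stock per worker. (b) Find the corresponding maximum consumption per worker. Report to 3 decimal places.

(a) k_gold ≈ 10.933; (b) c_gold ≈ 1.275

Break-even investment rate: n + δ = 0.014 + 0.074 = 0.088.
Setting f'(k) = n+δ gives 0.43·0.8·k^(0.43−1) = 0.088, hence k_gold = (0.43·0.8/0.088)^(1/0.57) ≈ 10.9328.
y_gold = 0.8·10.9328^0.43 ≈ 2.2374; c_gold = y_gold − 0.088·k_gold ≈ 1.2753.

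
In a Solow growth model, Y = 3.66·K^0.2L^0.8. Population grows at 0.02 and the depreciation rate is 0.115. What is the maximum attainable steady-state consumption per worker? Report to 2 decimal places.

The effective depreciation rate is n + δ = 0.02 + 0.115 = 0.135.
Golden rule sets MPK = n+δ: 0.2·3.66·k^(0.2−1) = 0.135, so k_gold = (0.2·3.66/0.135)^(1/0.8) ≈ 8.2741.
y_gold = 3.66·8.2741^0.2 ≈ 5.5850.
c_gold = y_gold − (n+δ)·k_gold = 5.5850 − 0.135·8.2741 ≈ 4.4680.

c_gold ≈ 4.47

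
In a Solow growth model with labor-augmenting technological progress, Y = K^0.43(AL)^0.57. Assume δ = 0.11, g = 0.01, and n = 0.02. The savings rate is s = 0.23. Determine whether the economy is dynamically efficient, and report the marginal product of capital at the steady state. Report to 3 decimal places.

Capital per effective worker breaks even when investment replaces (n + g + δ)·k; here n + g + δ = 0.14.
Steady-state k*: s·k^0.43 = 0.14·k gives k* = (0.23/0.14)^(1/0.57) ≈ 2.3892.
MPK = 0.43·2.3892^(-0.57) ≈ 0.2617.
MPK > n+g+δ = 0.14, so the economy is dynamically efficient (under-saving).

dynamically efficient; MPK ≈ 0.262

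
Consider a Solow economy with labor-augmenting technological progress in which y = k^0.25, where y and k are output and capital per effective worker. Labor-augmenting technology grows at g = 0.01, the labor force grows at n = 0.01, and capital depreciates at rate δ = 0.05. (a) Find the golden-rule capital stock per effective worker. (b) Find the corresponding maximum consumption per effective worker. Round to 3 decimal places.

(a) k_gold ≈ 5.459; (b) c_gold ≈ 1.146

Break-even investment rate: n + g + δ = 0.01 + 0.01 + 0.05 = 0.07.
Setting f'(k) = n+g+δ gives 0.25·k^(0.25−1) = 0.07, hence k_gold = (0.25/0.07)^(1/0.75) ≈ 5.4591.
y_gold = 5.4591^0.25 ≈ 1.5286; c_gold = y_gold − 0.07·k_gold ≈ 1.1464.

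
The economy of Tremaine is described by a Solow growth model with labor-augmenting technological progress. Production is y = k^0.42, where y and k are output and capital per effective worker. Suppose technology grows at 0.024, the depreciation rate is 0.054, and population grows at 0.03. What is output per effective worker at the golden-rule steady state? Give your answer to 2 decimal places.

y_gold ≈ 2.67

The effective depreciation rate is n + g + δ = 0.03 + 0.024 + 0.054 = 0.108.
Golden rule sets MPK = n+g+δ: 0.42·k^(0.42−1) = 0.108, so k_gold = (0.42/0.108)^(1/0.58) ≈ 10.3978.
Output: y_gold = k_gold^0.42 = 10.3978^0.42 ≈ 2.6737.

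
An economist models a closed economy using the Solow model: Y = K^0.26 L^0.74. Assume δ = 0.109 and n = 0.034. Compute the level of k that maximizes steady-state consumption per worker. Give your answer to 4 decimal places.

k_gold ≈ 2.2432

Break-even investment rate: n + δ = 0.034 + 0.109 = 0.143.
At the golden rule the marginal product of capital equals n+δ: 0.26·k^(0.26−1) = 0.143. Solving, k_gold = (0.26/0.143)^(1/0.74) ≈ 2.2432.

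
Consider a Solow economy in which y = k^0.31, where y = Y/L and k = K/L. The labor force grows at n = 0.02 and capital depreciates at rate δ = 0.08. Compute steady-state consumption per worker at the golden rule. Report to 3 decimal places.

c_gold ≈ 1.147

Capital per worker breaks even when investment replaces (n + δ)·k; here n + δ = 0.1.
Golden rule sets MPK = n+δ: 0.31·k^(0.31−1) = 0.1, so k_gold = (0.31/0.1)^(1/0.69) ≈ 5.1537.
y_gold = 5.1537^0.31 ≈ 1.6625.
c_gold = y_gold − (n+δ)·k_gold = 1.6625 − 0.1·5.1537 ≈ 1.1471.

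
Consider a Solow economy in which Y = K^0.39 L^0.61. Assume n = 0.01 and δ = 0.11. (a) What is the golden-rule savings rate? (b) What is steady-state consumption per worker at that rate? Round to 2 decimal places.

(a) s_gold = 0.39; (b) c_gold ≈ 1.30

Capital per worker breaks even when investment replaces (n + δ)·k; here n + δ = 0.12.
For Cobb-Douglas, s_gold equals capital's share: s_gold = 0.39.
At the golden rule the marginal product of capital equals n+δ: 0.39·k^(0.39−1) = 0.12. Solving, k_gold = (0.39/0.12)^(1/0.61) ≈ 6.9048.
y_gold = 6.9048^0.39 ≈ 2.1246; c_gold = (1−0.39)·y_gold ≈ 1.2960.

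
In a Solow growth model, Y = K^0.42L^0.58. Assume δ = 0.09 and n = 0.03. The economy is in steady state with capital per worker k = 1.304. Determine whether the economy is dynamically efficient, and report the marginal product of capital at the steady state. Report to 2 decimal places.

Capital per worker breaks even when investment replaces (n + δ)·k; here n + δ = 0.12.
MPK = 0.42·k^(0.42−1) = 0.42·1.304^(-0.58) ≈ 0.3601.
MPK > 0.12, so the economy is dynamically efficient (under-saving).

dynamically efficient; MPK ≈ 0.36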